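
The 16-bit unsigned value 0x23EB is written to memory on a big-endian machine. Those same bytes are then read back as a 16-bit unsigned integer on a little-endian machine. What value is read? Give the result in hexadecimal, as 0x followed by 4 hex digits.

Stored big-endian, the bytes at ascending addresses are 23 EB.
Read back as little-endian, the first byte is least significant, giving 0xEB23.

0xEB23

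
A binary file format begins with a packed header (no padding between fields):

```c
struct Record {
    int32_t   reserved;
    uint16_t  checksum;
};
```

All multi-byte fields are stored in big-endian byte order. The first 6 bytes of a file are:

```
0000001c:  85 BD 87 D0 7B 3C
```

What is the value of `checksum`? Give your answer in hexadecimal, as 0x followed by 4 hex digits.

`checksum` follows `reserved` (4 bytes), so it starts at byte offset 4 and occupies 2 bytes.
Bytes at offsets 4..5: 7B 3C.
Big-endian stores the most-significant byte at the lowest address.
The bytes are already most-significant first: 0x7B3C.

0x7B3C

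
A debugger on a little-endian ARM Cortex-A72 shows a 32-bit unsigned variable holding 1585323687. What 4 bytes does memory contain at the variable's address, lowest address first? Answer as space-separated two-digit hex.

1585323687 in hexadecimal, padded to 32 bits, is 0x5E7E1EA7.
Split into bytes (most-significant first): 5E 7E 1E A7.
In little-endian order the low byte comes first in memory.
So at ascending addresses the bytes are A7 1E 7E 5E.

A7 1E 7E 5E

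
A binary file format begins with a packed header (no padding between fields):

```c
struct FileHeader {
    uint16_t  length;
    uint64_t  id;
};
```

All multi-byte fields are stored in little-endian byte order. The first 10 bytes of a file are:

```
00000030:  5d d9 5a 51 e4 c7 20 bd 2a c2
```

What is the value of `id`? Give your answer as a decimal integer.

13991203140870099290

`id` follows `length` (2 bytes), so it starts at byte offset 2 and occupies 8 bytes.
Bytes at offsets 2..9: 5A 51 E4 C7 20 BD 2A C2.
In little-endian order the low byte comes first in memory.
Reassemble most-significant byte first: C2 2A BD 20 C7 E4 51 5A → 0xC22ABD20C7E4515A.
0xC22ABD20C7E4515A = 13991203140870099290.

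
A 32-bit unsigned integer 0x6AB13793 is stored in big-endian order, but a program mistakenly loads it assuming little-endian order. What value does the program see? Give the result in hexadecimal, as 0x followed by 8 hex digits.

0x9337B16A

Stored big-endian, the bytes at ascending addresses are 6A B1 37 93.
Read back as little-endian, the first byte is least significant, giving 0x9337B16A.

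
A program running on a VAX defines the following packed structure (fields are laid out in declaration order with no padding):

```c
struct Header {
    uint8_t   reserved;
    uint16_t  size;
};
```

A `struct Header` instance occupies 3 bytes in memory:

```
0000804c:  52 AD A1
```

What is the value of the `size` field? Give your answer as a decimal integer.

41389

`size` follows `reserved` (1 byte), so it starts at byte offset 1 and occupies 2 bytes.
Bytes at offsets 1..2: AD A1.
Little-endian stores the least-significant byte at the lowest address.
Reassemble most-significant byte first: A1 AD → 0xA1AD.
0xA1AD = 41389.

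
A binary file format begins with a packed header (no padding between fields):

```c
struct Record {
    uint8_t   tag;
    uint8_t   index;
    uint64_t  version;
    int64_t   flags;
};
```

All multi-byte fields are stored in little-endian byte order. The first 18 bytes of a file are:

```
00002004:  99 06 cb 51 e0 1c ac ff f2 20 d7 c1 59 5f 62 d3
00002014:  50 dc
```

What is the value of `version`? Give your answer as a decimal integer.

`version` follows `tag` (1 B), `index` (1 B), so it starts at offset 1 + 1 = 2 and occupies 8 bytes.
Bytes at offsets 2..9: CB 51 E0 1C AC FF F2 20.
Little-endian: lowest address holds the least-significant byte.
Reassemble most-significant byte first: 20 F2 FF AC 1C E0 51 CB → 0x20F2FFAC1CE051CB.
0x20F2FFAC1CE051CB = 2374241068261593547.

2374241068261593547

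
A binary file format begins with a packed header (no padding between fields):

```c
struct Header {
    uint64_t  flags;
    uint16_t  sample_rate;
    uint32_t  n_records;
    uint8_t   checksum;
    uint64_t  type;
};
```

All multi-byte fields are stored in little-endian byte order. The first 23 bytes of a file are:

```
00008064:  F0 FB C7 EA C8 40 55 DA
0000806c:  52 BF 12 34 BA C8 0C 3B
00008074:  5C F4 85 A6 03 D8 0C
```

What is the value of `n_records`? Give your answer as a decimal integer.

3367646226

`n_records` follows `flags` (8 B), `sample_rate` (2 B), so it starts at offset 8 + 2 = 10 and occupies 4 bytes.
Bytes at offsets 10..13: 12 34 BA C8.
Little-endian stores the least-significant byte at the lowest address.
Reassemble most-significant byte first: C8 BA 34 12 → 0xC8BA3412.
0xC8BA3412 = 3367646226.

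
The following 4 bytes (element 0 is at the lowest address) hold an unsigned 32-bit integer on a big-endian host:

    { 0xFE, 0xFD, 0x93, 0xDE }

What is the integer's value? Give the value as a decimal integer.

In big-endian order the high byte comes first in memory.
The bytes are already most-significant first: 0xFEFD93DE.
0xFEFD93DE = 4278031326.

4278031326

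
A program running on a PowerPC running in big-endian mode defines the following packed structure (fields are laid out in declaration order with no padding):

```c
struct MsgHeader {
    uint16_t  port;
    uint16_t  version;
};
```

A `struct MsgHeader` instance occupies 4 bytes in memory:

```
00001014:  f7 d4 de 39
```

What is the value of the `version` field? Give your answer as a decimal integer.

56889

`version` follows `port` (2 bytes), so it starts at byte offset 2 and occupies 2 bytes.
Bytes at offsets 2..3: DE 39.
In big-endian order the high byte comes first in memory.
The bytes are already most-significant first: 0xDE39.
0xDE39 = 56889.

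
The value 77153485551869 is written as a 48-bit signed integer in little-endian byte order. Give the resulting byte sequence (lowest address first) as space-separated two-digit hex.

FD 78 19 B2 2B 46

77153485551869 in hexadecimal, padded to 48 bits, is 0x462BB21978FD.
Split into bytes (most-significant first): 46 2B B2 19 78 FD.
Little-endian: lowest address holds the least-significant byte.
So at ascending addresses the bytes are FD 78 19 B2 2B 46.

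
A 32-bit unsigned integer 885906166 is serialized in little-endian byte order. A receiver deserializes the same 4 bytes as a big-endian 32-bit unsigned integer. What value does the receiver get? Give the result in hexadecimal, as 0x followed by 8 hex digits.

885906166 in 32-bit hexadecimal is 0x34CDDAF6.
Stored little-endian, the bytes at ascending addresses are F6 DA CD 34.
Read back as big-endian, the last byte is least significant, giving 0xF6DACD34.

0xF6DACD34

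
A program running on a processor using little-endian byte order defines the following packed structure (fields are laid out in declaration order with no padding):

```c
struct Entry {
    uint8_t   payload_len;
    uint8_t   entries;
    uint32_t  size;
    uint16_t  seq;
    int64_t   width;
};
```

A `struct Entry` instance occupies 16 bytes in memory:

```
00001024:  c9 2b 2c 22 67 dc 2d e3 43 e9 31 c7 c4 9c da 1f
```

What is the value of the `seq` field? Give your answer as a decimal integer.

58157

`seq` follows `payload_len` (1 B), `entries` (1 B), `size` (4 B), so it starts at offset 1 + 1 + 4 = 6 and occupies 2 bytes.
Bytes at offsets 6..7: 2D E3.
Little-endian: lowest address holds the least-significant byte.
Reassemble most-significant byte first: E3 2D → 0xE32D.
0xE32D = 58157.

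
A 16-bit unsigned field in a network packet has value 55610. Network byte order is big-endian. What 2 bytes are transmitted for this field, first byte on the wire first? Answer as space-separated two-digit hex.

55610 in hexadecimal, padded to 16 bits, is 0xD93A.
Split into bytes (most-significant first): D9 3A.
In big-endian order the high byte comes first in memory.
So the memory order matches the most-significant-first order: D9 3A.

D9 3A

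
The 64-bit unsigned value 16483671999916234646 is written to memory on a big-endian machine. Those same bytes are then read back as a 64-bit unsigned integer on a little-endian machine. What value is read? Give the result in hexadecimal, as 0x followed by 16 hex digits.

0x96570F8559C4C1E4

16483671999916234646 in 64-bit hexadecimal is 0xE4C1C459850F5796.
Stored big-endian, the bytes at ascending addresses are E4 C1 C4 59 85 0F 57 96.
Read back as little-endian, the first byte is least significant, giving 0x96570F8559C4C1E4.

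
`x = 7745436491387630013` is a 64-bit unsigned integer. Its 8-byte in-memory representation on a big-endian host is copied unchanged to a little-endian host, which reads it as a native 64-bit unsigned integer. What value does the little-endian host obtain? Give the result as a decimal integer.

13686863315929759083

7745436491387630013 in 64-bit hexadecimal is 0x6B7D5173AB81F1BD.
Stored big-endian, the bytes at ascending addresses are 6B 7D 51 73 AB 81 F1 BD.
Read back as little-endian, the first byte is least significant, giving 0xBDF181AB73517D6B.
0xBDF181AB73517D6B = 13686863315929759083.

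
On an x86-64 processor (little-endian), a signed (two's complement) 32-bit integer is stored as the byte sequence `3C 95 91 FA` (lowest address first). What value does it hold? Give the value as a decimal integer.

In little-endian order the low byte comes first in memory.
Reassemble most-significant byte first: FA 91 95 3C → 0xFA91953C.
Top bit is set, so as a signed 32-bit value this is 0xFA91953C − 2^32 = -91122372.

-91122372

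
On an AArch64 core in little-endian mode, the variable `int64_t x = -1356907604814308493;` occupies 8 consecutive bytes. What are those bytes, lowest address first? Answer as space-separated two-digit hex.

73 5B 04 FE B8 4B 2B ED

Two's complement of -1356907604814308493 in 64 bits: 1356907604814308493 = 0x12D4B44701FBA48D; invert → 0xED2B4BB8FE045B72; add 1 → 0xED2B4BB8FE045B73.
Split into bytes (most-significant first): ED 2B 4B B8 FE 04 5B 73.
Little-endian stores the least-significant byte at the lowest address.
So at ascending addresses the bytes are 73 5B 04 FE B8 4B 2B ED.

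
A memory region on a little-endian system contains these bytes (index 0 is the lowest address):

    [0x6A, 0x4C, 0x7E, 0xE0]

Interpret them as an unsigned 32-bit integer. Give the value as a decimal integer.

3766373482

Little-endian: lowest address holds the least-significant byte.
Reassemble most-significant byte first: E0 7E 4C 6A → 0xE07E4C6A.
0xE07E4C6A = 3766373482.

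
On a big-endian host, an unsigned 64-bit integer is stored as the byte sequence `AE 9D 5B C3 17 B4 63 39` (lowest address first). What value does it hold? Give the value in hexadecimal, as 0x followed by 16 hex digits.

0xAE9D5BC317B46339

Big-endian: lowest address holds the most-significant byte.
The bytes are already most-significant first: 0xAE9D5BC317B46339.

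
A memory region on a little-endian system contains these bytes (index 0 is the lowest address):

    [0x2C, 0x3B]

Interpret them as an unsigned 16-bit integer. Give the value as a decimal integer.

15148

Little-endian: lowest address holds the least-significant byte.
Reassemble most-significant byte first: 3B 2C → 0x3B2C.
0x3B2C = 15148.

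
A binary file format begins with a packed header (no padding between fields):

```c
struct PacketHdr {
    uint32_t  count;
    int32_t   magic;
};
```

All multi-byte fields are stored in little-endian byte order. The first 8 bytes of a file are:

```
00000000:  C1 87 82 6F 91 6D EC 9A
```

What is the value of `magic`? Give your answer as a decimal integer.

-1695781487

`magic` follows `count` (4 bytes), so it starts at byte offset 4 and occupies 4 bytes.
Bytes at offsets 4..7: 91 6D EC 9A.
Little-endian stores the least-significant byte at the lowest address.
Reassemble most-significant byte first: 9A EC 6D 91 → 0x9AEC6D91.
Top bit is set, so as a signed 32-bit value this is 0x9AEC6D91 − 2^32 = -1695781487.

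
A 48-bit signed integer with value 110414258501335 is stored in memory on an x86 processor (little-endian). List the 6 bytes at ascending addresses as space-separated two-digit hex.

110414258501335 in hexadecimal, padded to 48 bits, is 0x646BD2A7F6D7.
Split into bytes (most-significant first): 64 6B D2 A7 F6 D7.
In little-endian order the low byte comes first in memory.
So at ascending addresses the bytes are D7 F6 A7 D2 6B 64.

D7 F6 A7 D2 6B 64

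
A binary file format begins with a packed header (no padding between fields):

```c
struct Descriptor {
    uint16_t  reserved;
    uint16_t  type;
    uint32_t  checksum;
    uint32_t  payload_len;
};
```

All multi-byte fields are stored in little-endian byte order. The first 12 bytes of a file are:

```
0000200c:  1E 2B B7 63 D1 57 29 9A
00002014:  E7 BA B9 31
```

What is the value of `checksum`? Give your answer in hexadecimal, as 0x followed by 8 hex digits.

`checksum` follows `reserved` (2 B), `type` (2 B), so it starts at offset 2 + 2 = 4 and occupies 4 bytes.
Bytes at offsets 4..7: D1 57 29 9A.
In little-endian order the low byte comes first in memory.
Reassemble most-significant byte first: 9A 29 57 D1 → 0x9A2957D1.

0x9A2957D1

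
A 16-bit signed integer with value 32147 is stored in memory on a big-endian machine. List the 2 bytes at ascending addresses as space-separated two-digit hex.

32147 in hexadecimal, padded to 16 bits, is 0x7D93.
Split into bytes (most-significant first): 7D 93.
Big-endian: lowest address holds the most-significant byte.
So the memory order matches the most-significant-first order: 7D 93.

7D 93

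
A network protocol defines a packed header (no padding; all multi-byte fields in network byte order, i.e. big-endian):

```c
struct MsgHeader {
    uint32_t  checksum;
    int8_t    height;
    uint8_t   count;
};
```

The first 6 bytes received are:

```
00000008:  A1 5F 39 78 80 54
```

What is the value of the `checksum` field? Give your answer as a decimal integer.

`checksum` is the first field, at byte offset 0, occupying 4 bytes.
Bytes at offsets 0..3: A1 5F 39 78.
Big-endian: lowest address holds the most-significant byte.
The bytes are already most-significant first: 0xA15F3978.
0xA15F3978 = 2707372408.

2707372408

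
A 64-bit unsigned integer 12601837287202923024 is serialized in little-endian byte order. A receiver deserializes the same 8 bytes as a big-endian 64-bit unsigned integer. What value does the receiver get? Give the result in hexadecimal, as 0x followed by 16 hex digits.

0x10A200CD3EB8E2AE

12601837287202923024 in 64-bit hexadecimal is 0xAEE2B83ECD00A210.
Stored little-endian, the bytes at ascending addresses are 10 A2 00 CD 3E B8 E2 AE.
Read back as big-endian, the last byte is least significant, giving 0x10A200CD3EB8E2AE.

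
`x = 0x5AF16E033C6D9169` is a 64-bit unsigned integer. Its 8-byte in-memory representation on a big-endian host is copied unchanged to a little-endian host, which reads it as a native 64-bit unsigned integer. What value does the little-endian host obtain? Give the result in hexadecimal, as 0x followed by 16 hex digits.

Stored big-endian, the bytes at ascending addresses are 5A F1 6E 03 3C 6D 91 69.
Read back as little-endian, the first byte is least significant, giving 0x69916D3C036EF15A.

0x69916D3C036EF15A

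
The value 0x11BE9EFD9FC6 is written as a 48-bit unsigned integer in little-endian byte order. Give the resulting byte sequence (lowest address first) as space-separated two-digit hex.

C6 9F FD 9E BE 11

Split into bytes (most-significant first): 11 BE 9E FD 9F C6.
Little-endian: lowest address holds the least-significant byte.
So at ascending addresses the bytes are C6 9F FD 9E BE 11.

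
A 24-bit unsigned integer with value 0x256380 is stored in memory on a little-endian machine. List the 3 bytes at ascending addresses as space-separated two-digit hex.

Split into bytes (most-significant first): 25 63 80.
In little-endian order the low byte comes first in memory.
So at ascending addresses the bytes are 80 63 25.

80 63 25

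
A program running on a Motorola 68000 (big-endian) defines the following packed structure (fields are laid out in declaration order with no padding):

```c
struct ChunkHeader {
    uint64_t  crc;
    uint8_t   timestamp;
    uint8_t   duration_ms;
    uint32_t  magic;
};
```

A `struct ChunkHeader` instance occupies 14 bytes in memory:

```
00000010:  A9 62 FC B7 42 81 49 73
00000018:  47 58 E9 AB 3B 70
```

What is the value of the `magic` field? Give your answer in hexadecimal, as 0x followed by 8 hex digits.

`magic` follows `crc` (8 B), `timestamp` (1 B), `duration_ms` (1 B), so it starts at offset 8 + 1 + 1 = 10 and occupies 4 bytes.
Bytes at offsets 10..13: E9 AB 3B 70.
In big-endian order the high byte comes first in memory.
The bytes are already most-significant first: 0xE9AB3B70.

0xE9AB3B70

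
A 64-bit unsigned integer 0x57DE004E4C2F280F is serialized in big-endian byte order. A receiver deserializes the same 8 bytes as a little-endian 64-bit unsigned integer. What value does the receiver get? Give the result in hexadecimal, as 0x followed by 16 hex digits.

0x0F282F4C4E00DE57

Stored big-endian, the bytes at ascending addresses are 57 DE 00 4E 4C 2F 28 0F.
Read back as little-endian, the first byte is least significant, giving 0x0F282F4C4E00DE57.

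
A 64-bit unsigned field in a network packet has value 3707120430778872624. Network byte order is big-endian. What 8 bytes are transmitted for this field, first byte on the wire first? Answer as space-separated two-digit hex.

33 72 56 64 00 2A F3 30

3707120430778872624 in hexadecimal, padded to 64 bits, is 0x33725664002AF330.
Split into bytes (most-significant first): 33 72 56 64 00 2A F3 30.
Big-endian stores the most-significant byte at the lowest address.
So the memory order matches the most-significant-first order: 33 72 56 64 00 2A F3 30.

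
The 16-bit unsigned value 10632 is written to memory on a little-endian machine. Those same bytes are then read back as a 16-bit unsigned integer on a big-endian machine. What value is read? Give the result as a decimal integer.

10632 in 16-bit hexadecimal is 0x2988.
Stored little-endian, the bytes at ascending addresses are 88 29.
Read back as big-endian, the last byte is least significant, giving 0x8829.
0x8829 = 34857.

34857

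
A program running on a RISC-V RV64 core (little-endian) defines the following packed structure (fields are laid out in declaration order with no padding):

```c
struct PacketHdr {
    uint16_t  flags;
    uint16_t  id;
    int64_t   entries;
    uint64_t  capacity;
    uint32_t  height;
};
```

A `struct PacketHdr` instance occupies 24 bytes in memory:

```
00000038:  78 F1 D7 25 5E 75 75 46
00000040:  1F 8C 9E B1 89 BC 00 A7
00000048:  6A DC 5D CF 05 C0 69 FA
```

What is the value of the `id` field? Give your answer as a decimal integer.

9687

`id` follows `flags` (2 bytes), so it starts at byte offset 2 and occupies 2 bytes.
Bytes at offsets 2..3: D7 25.
Little-endian stores the least-significant byte at the lowest address.
Reassemble most-significant byte first: 25 D7 → 0x25D7.
0x25D7 = 9687.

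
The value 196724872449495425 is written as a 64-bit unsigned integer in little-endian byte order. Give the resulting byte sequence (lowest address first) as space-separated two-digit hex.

81 11 D6 AC 3A E8 BA 02

196724872449495425 in hexadecimal, padded to 64 bits, is 0x02BAE83AACD61181.
Split into bytes (most-significant first): 02 BA E8 3A AC D6 11 81.
Little-endian: lowest address holds the least-significant byte.
So at ascending addresses the bytes are 81 11 D6 AC 3A E8 BA 02.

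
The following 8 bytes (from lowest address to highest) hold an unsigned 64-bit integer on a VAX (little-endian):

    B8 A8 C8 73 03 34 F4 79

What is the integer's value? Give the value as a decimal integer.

In little-endian order the low byte comes first in memory.
Reassemble most-significant byte first: 79 F4 34 03 73 C8 A8 B8 → 0x79F4340373C8A8B8.
0x79F4340373C8A8B8 = 8787705962338756792.

8787705962338756792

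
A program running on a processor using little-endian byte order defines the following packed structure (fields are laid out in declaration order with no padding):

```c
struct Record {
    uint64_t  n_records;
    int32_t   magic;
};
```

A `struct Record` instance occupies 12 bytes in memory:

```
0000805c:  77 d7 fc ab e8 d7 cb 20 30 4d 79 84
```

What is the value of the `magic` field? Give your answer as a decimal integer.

`magic` follows `n_records` (8 bytes), so it starts at byte offset 8 and occupies 4 bytes.
Bytes at offsets 8..11: 30 4D 79 84.
Little-endian stores the least-significant byte at the lowest address.
Reassemble most-significant byte first: 84 79 4D 30 → 0x84794D30.
Top bit is set, so as a signed 32-bit value this is 0x84794D30 − 2^32 = -2072425168.

-2072425168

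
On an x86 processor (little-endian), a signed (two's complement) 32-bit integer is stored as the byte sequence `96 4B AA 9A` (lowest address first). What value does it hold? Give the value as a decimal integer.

-1700115562

In little-endian order the low byte comes first in memory.
Reassemble most-significant byte first: 9A AA 4B 96 → 0x9AAA4B96.
Top bit is set, so as a signed 32-bit value this is 0x9AAA4B96 − 2^32 = -1700115562.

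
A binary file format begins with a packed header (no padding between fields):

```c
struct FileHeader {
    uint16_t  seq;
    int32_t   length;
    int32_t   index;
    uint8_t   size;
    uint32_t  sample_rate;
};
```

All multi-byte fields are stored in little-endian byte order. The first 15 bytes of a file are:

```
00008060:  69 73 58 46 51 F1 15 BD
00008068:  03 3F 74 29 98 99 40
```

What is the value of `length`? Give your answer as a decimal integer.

`length` follows `seq` (2 bytes), so it starts at byte offset 2 and occupies 4 bytes.
Bytes at offsets 2..5: 58 46 51 F1.
Little-endian: lowest address holds the least-significant byte.
Reassemble most-significant byte first: F1 51 46 58 → 0xF1514658.
Top bit is set, so as a signed 32-bit value this is 0xF1514658 − 2^32 = -246331816.

-246331816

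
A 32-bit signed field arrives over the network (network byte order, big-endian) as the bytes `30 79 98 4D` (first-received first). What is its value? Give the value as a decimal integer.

813275213

In big-endian order the high byte comes first in memory.
The bytes are already most-significant first: 0x3079984D.
0x3079984D = 813275213.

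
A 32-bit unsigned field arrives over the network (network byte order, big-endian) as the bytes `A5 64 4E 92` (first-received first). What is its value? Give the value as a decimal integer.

2774814354

Big-endian: lowest address holds the most-significant byte.
The bytes are already most-significant first: 0xA5644E92.
0xA5644E92 = 2774814354.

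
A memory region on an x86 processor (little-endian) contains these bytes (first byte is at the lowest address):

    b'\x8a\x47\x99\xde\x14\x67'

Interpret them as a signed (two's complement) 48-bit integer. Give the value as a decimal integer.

113339331594122

Little-endian stores the least-significant byte at the lowest address.
Reassemble most-significant byte first: 67 14 DE 99 47 8A → 0x6714DE99478A.
0x6714DE99478A = 113339331594122.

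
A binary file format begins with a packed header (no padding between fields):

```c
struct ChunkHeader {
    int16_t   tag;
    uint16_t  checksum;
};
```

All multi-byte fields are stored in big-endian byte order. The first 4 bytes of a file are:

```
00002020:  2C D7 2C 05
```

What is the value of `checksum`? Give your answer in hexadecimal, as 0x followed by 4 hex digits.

`checksum` follows `tag` (2 bytes), so it starts at byte offset 2 and occupies 2 bytes.
Bytes at offsets 2..3: 2C 05.
In big-endian order the high byte comes first in memory.
The bytes are already most-significant first: 0x2C05.

0x2C05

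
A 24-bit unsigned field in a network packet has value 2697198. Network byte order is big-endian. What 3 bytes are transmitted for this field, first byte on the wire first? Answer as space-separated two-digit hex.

2697198 in hexadecimal, padded to 24 bits, is 0x2927EE.
Split into bytes (most-significant first): 29 27 EE.
Big-endian stores the most-significant byte at the lowest address.
So the memory order matches the most-significant-first order: 29 27 EE.

29 27 EE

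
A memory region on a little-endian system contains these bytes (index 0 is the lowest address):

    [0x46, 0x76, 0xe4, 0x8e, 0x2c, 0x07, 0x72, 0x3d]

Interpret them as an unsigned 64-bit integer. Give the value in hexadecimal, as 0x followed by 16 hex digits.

Little-endian stores the least-significant byte at the lowest address.
Reassemble most-significant byte first: 3D 72 07 2C 8E E4 76 46 → 0x3D72072C8EE47646.

0x3D72072C8EE47646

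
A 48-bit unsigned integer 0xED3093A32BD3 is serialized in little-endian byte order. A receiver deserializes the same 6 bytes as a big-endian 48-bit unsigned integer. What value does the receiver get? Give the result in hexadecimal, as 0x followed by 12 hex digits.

Stored little-endian, the bytes at ascending addresses are D3 2B A3 93 30 ED.
Read back as big-endian, the last byte is least significant, giving 0xD32BA39330ED.

0xD32BA39330ED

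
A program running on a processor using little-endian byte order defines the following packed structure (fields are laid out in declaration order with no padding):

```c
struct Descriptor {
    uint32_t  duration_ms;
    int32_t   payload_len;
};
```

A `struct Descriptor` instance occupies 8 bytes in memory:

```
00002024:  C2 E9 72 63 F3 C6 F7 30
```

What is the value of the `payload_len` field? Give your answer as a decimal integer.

821544691

`payload_len` follows `duration_ms` (4 bytes), so it starts at byte offset 4 and occupies 4 bytes.
Bytes at offsets 4..7: F3 C6 F7 30.
Little-endian: lowest address holds the least-significant byte.
Reassemble most-significant byte first: 30 F7 C6 F3 → 0x30F7C6F3.
0x30F7C6F3 = 821544691.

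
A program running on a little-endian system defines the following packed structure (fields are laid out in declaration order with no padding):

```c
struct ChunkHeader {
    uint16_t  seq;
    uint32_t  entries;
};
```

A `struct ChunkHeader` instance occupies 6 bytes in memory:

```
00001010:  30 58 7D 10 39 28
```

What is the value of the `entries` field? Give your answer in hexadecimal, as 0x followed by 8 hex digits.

0x2839107D

`entries` follows `seq` (2 bytes), so it starts at byte offset 2 and occupies 4 bytes.
Bytes at offsets 2..5: 7D 10 39 28.
Little-endian: lowest address holds the least-significant byte.
Reassemble most-significant byte first: 28 39 10 7D → 0x2839107D.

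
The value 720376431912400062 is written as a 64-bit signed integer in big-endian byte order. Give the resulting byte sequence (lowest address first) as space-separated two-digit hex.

09 FF 4A 8C 50 B3 B4 BE

720376431912400062 in hexadecimal, padded to 64 bits, is 0x09FF4A8C50B3B4BE.
Split into bytes (most-significant first): 09 FF 4A 8C 50 B3 B4 BE.
Big-endian: lowest address holds the most-significant byte.
So the memory order matches the most-significant-first order: 09 FF 4A 8C 50 B3 B4 BE.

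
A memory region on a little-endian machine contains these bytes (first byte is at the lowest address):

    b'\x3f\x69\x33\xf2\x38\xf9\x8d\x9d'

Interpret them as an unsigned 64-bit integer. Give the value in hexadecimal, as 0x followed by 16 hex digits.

0x9D8DF938F233693F

In little-endian order the low byte comes first in memory.
Reassemble most-significant byte first: 9D 8D F9 38 F2 33 69 3F → 0x9D8DF938F233693F.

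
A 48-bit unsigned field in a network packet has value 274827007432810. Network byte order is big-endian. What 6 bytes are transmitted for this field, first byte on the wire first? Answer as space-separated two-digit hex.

274827007432810 in hexadecimal, padded to 48 bits, is 0xF9F42627186A.
Split into bytes (most-significant first): F9 F4 26 27 18 6A.
Big-endian stores the most-significant byte at the lowest address.
So the memory order matches the most-significant-first order: F9 F4 26 27 18 6A.

F9 F4 26 27 18 6A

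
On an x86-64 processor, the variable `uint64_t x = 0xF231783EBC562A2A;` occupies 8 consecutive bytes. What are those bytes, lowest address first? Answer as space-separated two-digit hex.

Split into bytes (most-significant first): F2 31 78 3E BC 56 2A 2A.
Little-endian: lowest address holds the least-significant byte.
So at ascending addresses the bytes are 2A 2A 56 BC 3E 78 31 F2.

2A 2A 56 BC 3E 78 31 F2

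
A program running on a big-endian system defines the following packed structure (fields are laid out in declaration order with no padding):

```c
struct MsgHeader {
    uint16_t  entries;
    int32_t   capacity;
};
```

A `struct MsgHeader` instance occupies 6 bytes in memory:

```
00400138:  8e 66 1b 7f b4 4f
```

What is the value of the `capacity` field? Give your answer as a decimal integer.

`capacity` follows `entries` (2 bytes), so it starts at byte offset 2 and occupies 4 bytes.
Bytes at offsets 2..5: 1B 7F B4 4F.
Big-endian stores the most-significant byte at the lowest address.
The bytes are already most-significant first: 0x1B7FB44F.
0x1B7FB44F = 461354063.

461354063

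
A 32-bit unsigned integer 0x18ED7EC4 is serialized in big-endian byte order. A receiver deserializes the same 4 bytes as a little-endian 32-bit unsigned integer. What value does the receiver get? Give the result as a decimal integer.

Stored big-endian, the bytes at ascending addresses are 18 ED 7E C4.
Read back as little-endian, the first byte is least significant, giving 0xC47EED18.
0xC47EED18 = 3296652568.

3296652568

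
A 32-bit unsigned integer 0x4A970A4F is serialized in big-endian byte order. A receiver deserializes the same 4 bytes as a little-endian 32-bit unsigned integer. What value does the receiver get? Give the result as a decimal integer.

Stored big-endian, the bytes at ascending addresses are 4A 97 0A 4F.
Read back as little-endian, the first byte is least significant, giving 0x4F0A974A.
0x4F0A974A = 1326094154.

1326094154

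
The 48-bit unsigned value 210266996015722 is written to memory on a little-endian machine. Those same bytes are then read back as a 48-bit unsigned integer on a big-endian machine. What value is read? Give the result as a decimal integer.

116559432989887

210266996015722 in 48-bit hexadecimal is 0xBF3C999B026A.
Stored little-endian, the bytes at ascending addresses are 6A 02 9B 99 3C BF.
Read back as big-endian, the last byte is least significant, giving 0x6A029B993CBF.
0x6A029B993CBF = 116559432989887.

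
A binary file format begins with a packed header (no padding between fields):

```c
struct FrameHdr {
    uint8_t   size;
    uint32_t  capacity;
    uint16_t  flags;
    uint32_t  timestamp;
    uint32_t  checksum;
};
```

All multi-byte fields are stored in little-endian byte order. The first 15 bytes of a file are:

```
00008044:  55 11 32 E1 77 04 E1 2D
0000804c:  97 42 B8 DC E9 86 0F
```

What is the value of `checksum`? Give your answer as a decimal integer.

`checksum` follows `size` (1 B), `capacity` (4 B), `flags` (2 B), `timestamp` (4 B), so it starts at offset 1 + 4 + 2 + 4 = 11 and occupies 4 bytes.
Bytes at offsets 11..14: DC E9 86 0F.
Little-endian stores the least-significant byte at the lowest address.
Reassemble most-significant byte first: 0F 86 E9 DC → 0x0F86E9DC.
0x0F86E9DC = 260499932.

260499932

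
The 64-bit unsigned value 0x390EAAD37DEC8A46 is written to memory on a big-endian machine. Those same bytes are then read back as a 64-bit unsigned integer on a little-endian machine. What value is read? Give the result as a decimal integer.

5083135154607230521

Stored big-endian, the bytes at ascending addresses are 39 0E AA D3 7D EC 8A 46.
Read back as little-endian, the first byte is least significant, giving 0x468AEC7DD3AA0E39.
0x468AEC7DD3AA0E39 = 5083135154607230521.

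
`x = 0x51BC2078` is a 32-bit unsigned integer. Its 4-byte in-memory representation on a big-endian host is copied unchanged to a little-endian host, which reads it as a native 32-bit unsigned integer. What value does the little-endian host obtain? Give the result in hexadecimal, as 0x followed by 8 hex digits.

Stored big-endian, the bytes at ascending addresses are 51 BC 20 78.
Read back as little-endian, the first byte is least significant, giving 0x7820BC51.

0x7820BC51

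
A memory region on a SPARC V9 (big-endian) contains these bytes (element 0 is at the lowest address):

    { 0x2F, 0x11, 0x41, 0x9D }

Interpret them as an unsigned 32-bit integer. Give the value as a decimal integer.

In big-endian order the high byte comes first in memory.
The bytes are already most-significant first: 0x2F11419D.
0x2F11419D = 789660061.

789660061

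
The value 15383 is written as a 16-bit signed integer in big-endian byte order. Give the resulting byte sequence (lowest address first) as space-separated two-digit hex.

3C 17

15383 in hexadecimal, padded to 16 bits, is 0x3C17.
Split into bytes (most-significant first): 3C 17.
In big-endian order the high byte comes first in memory.
So the memory order matches the most-significant-first order: 3C 17.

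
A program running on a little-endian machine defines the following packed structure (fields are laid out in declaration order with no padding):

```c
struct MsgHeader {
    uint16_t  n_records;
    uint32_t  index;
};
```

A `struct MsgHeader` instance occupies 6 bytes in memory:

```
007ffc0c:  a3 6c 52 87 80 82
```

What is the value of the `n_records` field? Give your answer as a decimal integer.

27811

`n_records` is the first field, at byte offset 0, occupying 2 bytes.
Bytes at offsets 0..1: A3 6C.
Little-endian stores the least-significant byte at the lowest address.
Reassemble most-significant byte first: 6C A3 → 0x6CA3.
0x6CA3 = 27811.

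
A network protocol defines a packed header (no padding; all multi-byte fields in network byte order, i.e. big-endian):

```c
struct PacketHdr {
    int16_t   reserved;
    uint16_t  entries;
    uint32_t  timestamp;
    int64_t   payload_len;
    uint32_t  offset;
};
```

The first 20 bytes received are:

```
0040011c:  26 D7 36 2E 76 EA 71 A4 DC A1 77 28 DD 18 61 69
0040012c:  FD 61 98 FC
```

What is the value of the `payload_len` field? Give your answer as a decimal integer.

-2548624896723230359

`payload_len` follows `reserved` (2 B), `entries` (2 B), `timestamp` (4 B), so it starts at offset 2 + 2 + 4 = 8 and occupies 8 bytes.
Bytes at offsets 8..15: DC A1 77 28 DD 18 61 69.
Big-endian stores the most-significant byte at the lowest address.
The bytes are already most-significant first: 0xDCA17728DD186169.
Top bit is set, so as a signed 64-bit value this is 0xDCA17728DD186169 − 2^64 = -2548624896723230359.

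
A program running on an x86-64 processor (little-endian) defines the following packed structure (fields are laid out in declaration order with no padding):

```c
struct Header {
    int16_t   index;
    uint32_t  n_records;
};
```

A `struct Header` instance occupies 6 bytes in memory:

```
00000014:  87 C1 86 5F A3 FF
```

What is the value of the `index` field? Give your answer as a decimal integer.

`index` is the first field, at byte offset 0, occupying 2 bytes.
Bytes at offsets 0..1: 87 C1.
Little-endian stores the least-significant byte at the lowest address.
Reassemble most-significant byte first: C1 87 → 0xC187.
Top bit is set, so as a signed 16-bit value this is 0xC187 − 2^16 = -15993.

-15993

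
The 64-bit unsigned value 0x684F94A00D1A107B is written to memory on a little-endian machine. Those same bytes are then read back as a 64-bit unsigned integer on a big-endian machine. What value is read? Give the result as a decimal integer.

8867616312123477864

Stored little-endian, the bytes at ascending addresses are 7B 10 1A 0D A0 94 4F 68.
Read back as big-endian, the last byte is least significant, giving 0x7B101A0DA0944F68.
0x7B101A0DA0944F68 = 8867616312123477864.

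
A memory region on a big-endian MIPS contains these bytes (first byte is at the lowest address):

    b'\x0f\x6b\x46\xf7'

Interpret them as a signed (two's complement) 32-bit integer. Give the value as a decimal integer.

Big-endian: lowest address holds the most-significant byte.
The bytes are already most-significant first: 0x0F6B46F7.
0x0F6B46F7 = 258688759.

258688759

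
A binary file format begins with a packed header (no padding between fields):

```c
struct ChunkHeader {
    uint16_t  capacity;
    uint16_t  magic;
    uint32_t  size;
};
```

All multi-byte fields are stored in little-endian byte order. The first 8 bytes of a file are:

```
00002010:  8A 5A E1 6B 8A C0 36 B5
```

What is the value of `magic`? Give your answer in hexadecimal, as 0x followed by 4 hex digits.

0x6BE1

`magic` follows `capacity` (2 bytes), so it starts at byte offset 2 and occupies 2 bytes.
Bytes at offsets 2..3: E1 6B.
Little-endian stores the least-significant byte at the lowest address.
Reassemble most-significant byte first: 6B E1 → 0x6BE1.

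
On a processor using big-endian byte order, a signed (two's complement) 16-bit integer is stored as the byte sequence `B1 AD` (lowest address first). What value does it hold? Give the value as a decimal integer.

In big-endian order the high byte comes first in memory.
The bytes are already most-significant first: 0xB1AD.
Top bit is set, so as a signed 16-bit value this is 0xB1AD − 2^16 = -20051.

-20051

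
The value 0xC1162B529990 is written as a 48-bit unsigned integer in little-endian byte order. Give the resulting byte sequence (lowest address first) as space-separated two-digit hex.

Split into bytes (most-significant first): C1 16 2B 52 99 90.
Little-endian stores the least-significant byte at the lowest address.
So at ascending addresses the bytes are 90 99 52 2B 16 C1.

90 99 52 2B 16 C1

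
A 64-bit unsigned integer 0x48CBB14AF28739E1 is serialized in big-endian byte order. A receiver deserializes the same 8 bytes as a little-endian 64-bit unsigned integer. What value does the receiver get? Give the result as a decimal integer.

Stored big-endian, the bytes at ascending addresses are 48 CB B1 4A F2 87 39 E1.
Read back as little-endian, the first byte is least significant, giving 0xE13987F24AB1CB48.
0xE13987F24AB1CB48 = 16229152206911294280.

16229152206911294280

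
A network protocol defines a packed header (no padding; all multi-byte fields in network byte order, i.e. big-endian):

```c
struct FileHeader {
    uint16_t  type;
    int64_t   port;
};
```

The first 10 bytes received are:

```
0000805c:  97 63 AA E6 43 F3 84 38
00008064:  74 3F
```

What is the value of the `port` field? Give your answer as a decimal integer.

`port` follows `type` (2 bytes), so it starts at byte offset 2 and occupies 8 bytes.
Bytes at offsets 2..9: AA E6 43 F3 84 38 74 3F.
Big-endian: lowest address holds the most-significant byte.
The bytes are already most-significant first: 0xAAE643F38438743F.
Top bit is set, so as a signed 64-bit value this is 0xAAE643F38438743F − 2^64 = -6132139129443945409.

-6132139129443945409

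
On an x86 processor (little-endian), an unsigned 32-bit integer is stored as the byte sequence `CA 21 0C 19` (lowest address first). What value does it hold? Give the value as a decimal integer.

420225482

In little-endian order the low byte comes first in memory.
Reassemble most-significant byte first: 19 0C 21 CA → 0x190C21CA.
0x190C21CA = 420225482.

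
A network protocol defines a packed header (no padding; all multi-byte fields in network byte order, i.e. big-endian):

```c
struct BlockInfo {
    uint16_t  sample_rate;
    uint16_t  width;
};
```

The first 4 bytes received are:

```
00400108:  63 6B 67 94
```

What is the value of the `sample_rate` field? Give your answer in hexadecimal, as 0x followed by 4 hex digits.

0x636B

`sample_rate` is the first field, at byte offset 0, occupying 2 bytes.
Bytes at offsets 0..1: 63 6B.
Big-endian: lowest address holds the most-significant byte.
The bytes are already most-significant first: 0x636B.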